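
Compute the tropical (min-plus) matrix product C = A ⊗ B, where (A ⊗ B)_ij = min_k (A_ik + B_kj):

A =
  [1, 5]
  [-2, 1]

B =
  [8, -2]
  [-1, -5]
A ⊗ B =
  [4, -1]
  [0, -4]

Apply the min-plus product entry-by-entry:
  C[0][0] = min over k of (A[0][0] + B[0][0] = 1 + 8 = 9, A[0][1] + B[1][0] = 5 + -1 = 4) = 4 (attained at k = 1)
  C[0][1] = min over k of (A[0][0] + B[0][1] = 1 + -2 = -1, A[0][1] + B[1][1] = 5 + -5 = 0) = -1 (attained at k = 0)
  C[1][0] = min over k of (A[1][0] + B[0][0] = -2 + 8 = 6, A[1][1] + B[1][0] = 1 + -1 = 0) = 0 (attained at k = 1)
  C[1][1] = min over k of (A[1][0] + B[0][1] = -2 + -2 = -4, A[1][1] + B[1][1] = 1 + -5 = -4) = -4 (attained at k = 0)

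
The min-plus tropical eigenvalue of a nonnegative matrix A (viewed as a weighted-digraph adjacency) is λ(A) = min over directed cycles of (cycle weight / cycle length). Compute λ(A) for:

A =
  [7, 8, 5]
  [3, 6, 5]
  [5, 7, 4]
λ(A) = 4

Enumerate directed cycles and compute their means (weight / length). Sample:
  cycle 0 → 0: weight = 7, length = 1, mean = 7/1 ≈ 7.000
  cycle 1 → 1: weight = 6, length = 1, mean = 6/1 ≈ 6.000
  cycle 2 → 2: weight = 4, length = 1, mean = 4/1 ≈ 4.000
  cycle 0 → 1 → 0: weight = 11, length = 2, mean = 11/2 ≈ 5.500
  cycle 0 → 2 → 0: weight = 10, length = 2, mean = 10/2 ≈ 5.000
  cycle 1 → 0 → 1: weight = 11, length = 2, mean = 11/2 ≈ 5.500
Minimum mean = 4.000, attained e.g. along the cycle 2 → 2 with weight 4 and length 1. So λ(A) = 4/1 = 4.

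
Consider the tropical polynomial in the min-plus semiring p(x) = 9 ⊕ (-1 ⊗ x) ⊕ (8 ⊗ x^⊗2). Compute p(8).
p(8) = 7

A tropical monomial a ⊗ x^⊗i evaluates to a + i · x. Evaluating each term at x = 8:
  Term 0 contributes 9 + 0 · 8 = 9
  Term 1 contributes -1 + 1 · 8 = 7
  Term 2 contributes 8 + 2 · 8 = 24
p(8) = ⊕ of these = min[9, 7, 24] = 7.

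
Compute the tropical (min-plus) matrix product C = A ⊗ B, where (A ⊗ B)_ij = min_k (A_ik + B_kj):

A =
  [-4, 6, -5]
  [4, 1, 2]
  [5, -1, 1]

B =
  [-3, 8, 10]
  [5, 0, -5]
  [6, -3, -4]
A ⊗ B =
  [-7, -8, -9]
  [1, -1, -4]
  [2, -2, -6]

Apply the min-plus product entry-by-entry:
  C[0][0] = min over k of (A[0][0] + B[0][0] = -4 + -3 = -7, A[0][1] + B[1][0] = 6 + 5 = 11, A[0][2] + B[2][0] = -5 + 6 = 1) = -7 (attained at k = 0)
  C[0][1] = min over k of (A[0][0] + B[0][1] = -4 + 8 = 4, A[0][1] + B[1][1] = 6 + 0 = 6, A[0][2] + B[2][1] = -5 + -3 = -8) = -8 (attained at k = 2)
  C[0][2] = min over k of (A[0][0] + B[0][2] = -4 + 10 = 6, A[0][1] + B[1][2] = 6 + -5 = 1, A[0][2] + B[2][2] = -5 + -4 = -9) = -9 (attained at k = 2)
  C[1][0] = min over k of (A[1][0] + B[0][0] = 4 + -3 = 1, A[1][1] + B[1][0] = 1 + 5 = 6, A[1][2] + B[2][0] = 2 + 6 = 8) = 1 (attained at k = 0)
  C[1][1] = min over k of (A[1][0] + B[0][1] = 4 + 8 = 12, A[1][1] + B[1][1] = 1 + 0 = 1, A[1][2] + B[2][1] = 2 + -3 = -1) = -1 (attained at k = 2)
  C[1][2] = min over k of (A[1][0] + B[0][2] = 4 + 10 = 14, A[1][1] + B[1][2] = 1 + -5 = -4, A[1][2] + B[2][2] = 2 + -4 = -2) = -4 (attained at k = 1)
  C[2][0] = min over k of (A[2][0] + B[0][0] = 5 + -3 = 2, A[2][1] + B[1][0] = -1 + 5 = 4, A[2][2] + B[2][0] = 1 + 6 = 7) = 2 (attained at k = 0)
  C[2][1] = min over k of (A[2][0] + B[0][1] = 5 + 8 = 13, A[2][1] + B[1][1] = -1 + 0 = -1, A[2][2] + B[2][1] = 1 + -3 = -2) = -2 (attained at k = 2)
  C[2][2] = min over k of (A[2][0] + B[0][2] = 5 + 10 = 15, A[2][1] + B[1][2] = -1 + -5 = -6, A[2][2] + B[2][2] = 1 + -4 = -3) = -6 (attained at k = 1)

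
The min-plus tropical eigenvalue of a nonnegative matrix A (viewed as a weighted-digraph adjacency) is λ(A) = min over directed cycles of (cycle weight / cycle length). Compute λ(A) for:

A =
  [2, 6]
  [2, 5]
λ(A) = 2

Enumerate directed cycles and compute their means (weight / length). Sample:
  cycle 0 → 0: weight = 2, length = 1, mean = 2/1 ≈ 2.000
  cycle 1 → 1: weight = 5, length = 1, mean = 5/1 ≈ 5.000
  cycle 0 → 1 → 0: weight = 8, length = 2, mean = 8/2 ≈ 4.000
  cycle 1 → 0 → 1: weight = 8, length = 2, mean = 8/2 ≈ 4.000
Minimum mean = 2.000, attained e.g. along the cycle 0 → 0 with weight 2 and length 1. So λ(A) = 2/1 = 2.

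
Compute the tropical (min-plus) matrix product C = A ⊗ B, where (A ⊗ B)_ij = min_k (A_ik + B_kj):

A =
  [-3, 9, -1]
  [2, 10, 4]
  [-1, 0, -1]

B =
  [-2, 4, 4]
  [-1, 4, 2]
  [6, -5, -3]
A ⊗ B =
  [-5, -6, -4]
  [0, -1, 1]
  [-3, -6, -4]

Apply the min-plus product entry-by-entry:
  C[0][0] = min over k of (A[0][0] + B[0][0] = -3 + -2 = -5, A[0][1] + B[1][0] = 9 + -1 = 8, A[0][2] + B[2][0] = -1 + 6 = 5) = -5 (attained at k = 0)
  C[0][1] = min over k of (A[0][0] + B[0][1] = -3 + 4 = 1, A[0][1] + B[1][1] = 9 + 4 = 13, A[0][2] + B[2][1] = -1 + -5 = -6) = -6 (attained at k = 2)
  C[0][2] = min over k of (A[0][0] + B[0][2] = -3 + 4 = 1, A[0][1] + B[1][2] = 9 + 2 = 11, A[0][2] + B[2][2] = -1 + -3 = -4) = -4 (attained at k = 2)
  C[1][0] = min over k of (A[1][0] + B[0][0] = 2 + -2 = 0, A[1][1] + B[1][0] = 10 + -1 = 9, A[1][2] + B[2][0] = 4 + 6 = 10) = 0 (attained at k = 0)
  C[1][1] = min over k of (A[1][0] + B[0][1] = 2 + 4 = 6, A[1][1] + B[1][1] = 10 + 4 = 14, A[1][2] + B[2][1] = 4 + -5 = -1) = -1 (attained at k = 2)
  C[1][2] = min over k of (A[1][0] + B[0][2] = 2 + 4 = 6, A[1][1] + B[1][2] = 10 + 2 = 12, A[1][2] + B[2][2] = 4 + -3 = 1) = 1 (attained at k = 2)
  C[2][0] = min over k of (A[2][0] + B[0][0] = -1 + -2 = -3, A[2][1] + B[1][0] = 0 + -1 = -1, A[2][2] + B[2][0] = -1 + 6 = 5) = -3 (attained at k = 0)
  C[2][1] = min over k of (A[2][0] + B[0][1] = -1 + 4 = 3, A[2][1] + B[1][1] = 0 + 4 = 4, A[2][2] + B[2][1] = -1 + -5 = -6) = -6 (attained at k = 2)
  C[2][2] = min over k of (A[2][0] + B[0][2] = -1 + 4 = 3, A[2][1] + B[1][2] = 0 + 2 = 2, A[2][2] + B[2][2] = -1 + -3 = -4) = -4 (attained at k = 2)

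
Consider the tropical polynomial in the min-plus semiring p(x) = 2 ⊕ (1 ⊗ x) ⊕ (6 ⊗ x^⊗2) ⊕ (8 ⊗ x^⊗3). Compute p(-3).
p(-3) = -2

A tropical monomial a ⊗ x^⊗i evaluates to a + i · x. Evaluating each term at x = -3:
  Term 0 contributes 2 + 0 · -3 = 2
  Term 1 contributes 1 + 1 · -3 = -2
  Term 2 contributes 6 + 2 · -3 = 0
  Term 3 contributes 8 + 3 · -3 = -1
p(-3) = ⊕ of these = min[2, -2, 0, -1] = -2.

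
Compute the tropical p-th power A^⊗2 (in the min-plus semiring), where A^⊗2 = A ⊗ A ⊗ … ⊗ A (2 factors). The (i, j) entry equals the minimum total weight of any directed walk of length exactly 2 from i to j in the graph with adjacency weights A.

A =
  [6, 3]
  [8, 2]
A^⊗2 =
  [11, 5]
  [10, 4]

Each entry (A^⊗2)_ij equals the minimum over all length-2 walks i = v_0 → v_1 → … → v_2 = j of Σ_t A[v_t][v_{t+1}]. For example, for (i, j) = (0, 1) we minimise over 2 possible intermediate vertex sequences; the minimum is 5, attained along the walk 0 → 1 → 1.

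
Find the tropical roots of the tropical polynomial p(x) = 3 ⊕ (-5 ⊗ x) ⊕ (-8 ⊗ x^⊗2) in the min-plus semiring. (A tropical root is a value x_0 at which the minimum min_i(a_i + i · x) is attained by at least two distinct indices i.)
Roots: {3, 8}

Each tropical root is a break point of the lower envelope of the lines y = a_i + i · x (there are 3 lines, with slopes 0, 1, ..., 2). Only the lines that attain the minimum somewhere contribute to roots; other lines are dominated. Here the surviving (envelope) indices are i = 2, i = 1, i = 0.
Intersections between consecutive envelope lines give the roots: for adjacent envelope indices i < j the intersection is x = (a_i − a_j) / (j − i). Reading off the sorted break points: {3, 8}.
Verification: at each break x_0, at least two indices attain the minimum of min_i(a_i + i · x_0).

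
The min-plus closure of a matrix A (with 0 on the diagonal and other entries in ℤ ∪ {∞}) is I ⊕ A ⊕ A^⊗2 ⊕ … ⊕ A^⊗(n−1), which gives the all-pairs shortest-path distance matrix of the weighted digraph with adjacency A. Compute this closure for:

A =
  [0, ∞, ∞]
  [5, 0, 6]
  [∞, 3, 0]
Closure =
  [0, ∞, ∞]
  [5, 0, 6]
  [8, 3, 0]

This is the Floyd-Warshall all-pairs shortest-path computation. For each intermediate vertex k = 0, 1, …, 2, update dist[i][j] ← min(dist[i][j], dist[i][k] + dist[k][j]). The final matrix gives, for each (i, j), the minimum total weight of any directed path from i to j (possibly empty when i = j).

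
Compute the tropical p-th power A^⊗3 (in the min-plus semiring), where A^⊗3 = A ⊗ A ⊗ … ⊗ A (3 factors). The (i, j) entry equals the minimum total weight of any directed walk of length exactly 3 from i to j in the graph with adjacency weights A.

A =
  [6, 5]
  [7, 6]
A^⊗3 =
  [18, 17]
  [19, 18]

Each entry (A^⊗3)_ij equals the minimum over all length-3 walks i = v_0 → v_1 → … → v_3 = j of Σ_t A[v_t][v_{t+1}]. For example, for (i, j) = (0, 1) we minimise over 4 possible intermediate vertex sequences; the minimum is 17, attained along the walk 0 → 0 → 0 → 1.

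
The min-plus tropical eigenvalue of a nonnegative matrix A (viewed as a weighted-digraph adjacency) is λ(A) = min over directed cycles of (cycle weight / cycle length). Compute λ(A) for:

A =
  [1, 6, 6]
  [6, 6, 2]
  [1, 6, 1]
λ(A) = 1

Enumerate directed cycles and compute their means (weight / length). Sample:
  cycle 0 → 0: weight = 1, length = 1, mean = 1/1 ≈ 1.000
  cycle 1 → 1: weight = 6, length = 1, mean = 6/1 ≈ 6.000
  cycle 2 → 2: weight = 1, length = 1, mean = 1/1 ≈ 1.000
  cycle 0 → 1 → 0: weight = 12, length = 2, mean = 12/2 ≈ 6.000
  cycle 0 → 2 → 0: weight = 7, length = 2, mean = 7/2 ≈ 3.500
  cycle 1 → 0 → 1: weight = 12, length = 2, mean = 12/2 ≈ 6.000
Minimum mean = 1.000, attained e.g. along the cycle 0 → 0 with weight 1 and length 1. So λ(A) = 1/1 = 1.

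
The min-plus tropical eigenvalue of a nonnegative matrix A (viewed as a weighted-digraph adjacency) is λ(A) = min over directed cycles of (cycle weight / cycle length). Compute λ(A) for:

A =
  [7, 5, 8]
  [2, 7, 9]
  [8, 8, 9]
λ(A) = 7/2

Enumerate directed cycles and compute their means (weight / length). Sample:
  cycle 0 → 0: weight = 7, length = 1, mean = 7/1 ≈ 7.000
  cycle 1 → 1: weight = 7, length = 1, mean = 7/1 ≈ 7.000
  cycle 2 → 2: weight = 9, length = 1, mean = 9/1 ≈ 9.000
  cycle 0 → 1 → 0: weight = 7, length = 2, mean = 7/2 ≈ 3.500
  cycle 0 → 2 → 0: weight = 16, length = 2, mean = 16/2 ≈ 8.000
  cycle 1 → 0 → 1: weight = 7, length = 2, mean = 7/2 ≈ 3.500
Minimum mean = 3.500, attained e.g. along the cycle 0 → 1 → 0 with weight 7 and length 2. So λ(A) = 7/2 = 7/2.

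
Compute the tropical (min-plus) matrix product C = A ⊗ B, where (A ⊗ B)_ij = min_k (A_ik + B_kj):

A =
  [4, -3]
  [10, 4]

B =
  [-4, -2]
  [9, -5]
A ⊗ B =
  [0, -8]
  [6, -1]

Apply the min-plus product entry-by-entry:
  C[0][0] = min over k of (A[0][0] + B[0][0] = 4 + -4 = 0, A[0][1] + B[1][0] = -3 + 9 = 6) = 0 (attained at k = 0)
  C[0][1] = min over k of (A[0][0] + B[0][1] = 4 + -2 = 2, A[0][1] + B[1][1] = -3 + -5 = -8) = -8 (attained at k = 1)
  C[1][0] = min over k of (A[1][0] + B[0][0] = 10 + -4 = 6, A[1][1] + B[1][0] = 4 + 9 = 13) = 6 (attained at k = 0)
  C[1][1] = min over k of (A[1][0] + B[0][1] = 10 + -2 = 8, A[1][1] + B[1][1] = 4 + -5 = -1) = -1 (attained at k = 1)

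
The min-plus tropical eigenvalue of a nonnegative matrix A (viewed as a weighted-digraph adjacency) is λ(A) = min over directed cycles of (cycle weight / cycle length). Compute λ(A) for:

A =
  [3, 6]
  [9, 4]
λ(A) = 3

Enumerate directed cycles and compute their means (weight / length). Sample:
  cycle 0 → 0: weight = 3, length = 1, mean = 3/1 ≈ 3.000
  cycle 1 → 1: weight = 4, length = 1, mean = 4/1 ≈ 4.000
  cycle 0 → 1 → 0: weight = 15, length = 2, mean = 15/2 ≈ 7.500
  cycle 1 → 0 → 1: weight = 15, length = 2, mean = 15/2 ≈ 7.500
Minimum mean = 3.000, attained e.g. along the cycle 0 → 0 with weight 3 and length 1. So λ(A) = 3/1 = 3.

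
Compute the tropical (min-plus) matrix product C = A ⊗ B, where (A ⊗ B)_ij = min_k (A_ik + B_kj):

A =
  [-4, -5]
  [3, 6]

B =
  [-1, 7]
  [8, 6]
A ⊗ B =
  [-5, 1]
  [2, 10]

Apply the min-plus product entry-by-entry:
  C[0][0] = min over k of (A[0][0] + B[0][0] = -4 + -1 = -5, A[0][1] + B[1][0] = -5 + 8 = 3) = -5 (attained at k = 0)
  C[0][1] = min over k of (A[0][0] + B[0][1] = -4 + 7 = 3, A[0][1] + B[1][1] = -5 + 6 = 1) = 1 (attained at k = 1)
  C[1][0] = min over k of (A[1][0] + B[0][0] = 3 + -1 = 2, A[1][1] + B[1][0] = 6 + 8 = 14) = 2 (attained at k = 0)
  C[1][1] = min over k of (A[1][0] + B[0][1] = 3 + 7 = 10, A[1][1] + B[1][1] = 6 + 6 = 12) = 10 (attained at k = 0)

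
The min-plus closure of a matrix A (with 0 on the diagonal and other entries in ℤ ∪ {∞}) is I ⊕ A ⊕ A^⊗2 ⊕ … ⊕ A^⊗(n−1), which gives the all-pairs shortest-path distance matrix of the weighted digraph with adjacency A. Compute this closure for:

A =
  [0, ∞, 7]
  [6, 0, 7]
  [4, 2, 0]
Closure =
  [0, 9, 7]
  [6, 0, 7]
  [4, 2, 0]

This is the Floyd-Warshall all-pairs shortest-path computation. For each intermediate vertex k = 0, 1, …, 2, update dist[i][j] ← min(dist[i][j], dist[i][k] + dist[k][j]). The final matrix gives, for each (i, j), the minimum total weight of any directed path from i to j (possibly empty when i = j).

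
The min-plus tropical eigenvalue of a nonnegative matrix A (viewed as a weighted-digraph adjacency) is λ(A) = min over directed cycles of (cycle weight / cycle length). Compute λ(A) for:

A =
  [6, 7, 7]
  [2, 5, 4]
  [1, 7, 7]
λ(A) = 4

Enumerate directed cycles and compute their means (weight / length). Sample:
  cycle 0 → 0: weight = 6, length = 1, mean = 6/1 ≈ 6.000
  cycle 1 → 1: weight = 5, length = 1, mean = 5/1 ≈ 5.000
  cycle 2 → 2: weight = 7, length = 1, mean = 7/1 ≈ 7.000
  cycle 0 → 1 → 0: weight = 9, length = 2, mean = 9/2 ≈ 4.500
  cycle 0 → 2 → 0: weight = 8, length = 2, mean = 8/2 ≈ 4.000
  cycle 1 → 0 → 1: weight = 9, length = 2, mean = 9/2 ≈ 4.500
Minimum mean = 4.000, attained e.g. along the cycle 0 → 2 → 0 with weight 8 and length 2. So λ(A) = 8/2 = 4.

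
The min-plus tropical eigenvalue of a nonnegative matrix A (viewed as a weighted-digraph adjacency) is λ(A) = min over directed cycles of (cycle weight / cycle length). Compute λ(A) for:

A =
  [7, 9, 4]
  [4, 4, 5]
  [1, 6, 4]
λ(A) = 5/2

Enumerate directed cycles and compute their means (weight / length). Sample:
  cycle 0 → 0: weight = 7, length = 1, mean = 7/1 ≈ 7.000
  cycle 1 → 1: weight = 4, length = 1, mean = 4/1 ≈ 4.000
  cycle 2 → 2: weight = 4, length = 1, mean = 4/1 ≈ 4.000
  cycle 0 → 1 → 0: weight = 13, length = 2, mean = 13/2 ≈ 6.500
  cycle 0 → 2 → 0: weight = 5, length = 2, mean = 5/2 ≈ 2.500
  cycle 1 → 0 → 1: weight = 13, length = 2, mean = 13/2 ≈ 6.500
Minimum mean = 2.500, attained e.g. along the cycle 0 → 2 → 0 with weight 5 and length 2. So λ(A) = 5/2 = 5/2.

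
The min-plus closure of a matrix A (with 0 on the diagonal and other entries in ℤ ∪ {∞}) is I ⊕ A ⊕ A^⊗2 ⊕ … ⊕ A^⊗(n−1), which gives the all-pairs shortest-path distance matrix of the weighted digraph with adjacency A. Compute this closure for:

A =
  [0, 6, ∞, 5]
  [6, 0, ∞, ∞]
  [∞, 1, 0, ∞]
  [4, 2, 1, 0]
Closure =
  [0, 6, 6, 5]
  [6, 0, 12, 11]
  [7, 1, 0, 12]
  [4, 2, 1, 0]

This is the Floyd-Warshall all-pairs shortest-path computation. For each intermediate vertex k = 0, 1, …, 3, update dist[i][j] ← min(dist[i][j], dist[i][k] + dist[k][j]). The final matrix gives, for each (i, j), the minimum total weight of any directed path from i to j (possibly empty when i = j).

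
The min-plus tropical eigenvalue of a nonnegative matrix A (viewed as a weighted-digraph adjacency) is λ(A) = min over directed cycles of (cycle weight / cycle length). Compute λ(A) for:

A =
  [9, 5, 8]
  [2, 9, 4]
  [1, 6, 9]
λ(A) = 10/3

Enumerate directed cycles and compute their means (weight / length). Sample:
  cycle 0 → 0: weight = 9, length = 1, mean = 9/1 ≈ 9.000
  cycle 1 → 1: weight = 9, length = 1, mean = 9/1 ≈ 9.000
  cycle 2 → 2: weight = 9, length = 1, mean = 9/1 ≈ 9.000
  cycle 0 → 1 → 0: weight = 7, length = 2, mean = 7/2 ≈ 3.500
  cycle 0 → 2 → 0: weight = 9, length = 2, mean = 9/2 ≈ 4.500
  cycle 1 → 0 → 1: weight = 7, length = 2, mean = 7/2 ≈ 3.500
Minimum mean = 3.333, attained e.g. along the cycle 0 → 1 → 2 → 0 with weight 10 and length 3. So λ(A) = 10/3 = 10/3.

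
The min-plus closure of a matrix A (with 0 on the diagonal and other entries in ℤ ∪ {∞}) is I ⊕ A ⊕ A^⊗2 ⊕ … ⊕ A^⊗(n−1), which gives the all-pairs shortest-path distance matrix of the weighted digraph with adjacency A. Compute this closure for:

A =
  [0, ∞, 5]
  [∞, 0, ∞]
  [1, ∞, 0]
Closure =
  [0, ∞, 5]
  [∞, 0, ∞]
  [1, ∞, 0]

This is the Floyd-Warshall all-pairs shortest-path computation. For each intermediate vertex k = 0, 1, …, 2, update dist[i][j] ← min(dist[i][j], dist[i][k] + dist[k][j]). The final matrix gives, for each (i, j), the minimum total weight of any directed path from i to j (possibly empty when i = j).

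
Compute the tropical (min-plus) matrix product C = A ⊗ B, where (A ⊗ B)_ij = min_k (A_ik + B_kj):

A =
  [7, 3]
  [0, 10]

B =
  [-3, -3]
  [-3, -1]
A ⊗ B =
  [0, 2]
  [-3, -3]

Apply the min-plus product entry-by-entry:
  C[0][0] = min over k of (A[0][0] + B[0][0] = 7 + -3 = 4, A[0][1] + B[1][0] = 3 + -3 = 0) = 0 (attained at k = 1)
  C[0][1] = min over k of (A[0][0] + B[0][1] = 7 + -3 = 4, A[0][1] + B[1][1] = 3 + -1 = 2) = 2 (attained at k = 1)
  C[1][0] = min over k of (A[1][0] + B[0][0] = 0 + -3 = -3, A[1][1] + B[1][0] = 10 + -3 = 7) = -3 (attained at k = 0)
  C[1][1] = min over k of (A[1][0] + B[0][1] = 0 + -3 = -3, A[1][1] + B[1][1] = 10 + -1 = 9) = -3 (attained at k = 0)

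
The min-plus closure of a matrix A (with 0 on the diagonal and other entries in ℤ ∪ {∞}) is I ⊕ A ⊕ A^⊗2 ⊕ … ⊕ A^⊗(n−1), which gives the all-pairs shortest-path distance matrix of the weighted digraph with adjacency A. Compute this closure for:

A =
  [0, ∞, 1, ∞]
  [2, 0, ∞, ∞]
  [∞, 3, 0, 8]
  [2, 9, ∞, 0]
Closure =
  [0, 4, 1, 9]
  [2, 0, 3, 11]
  [5, 3, 0, 8]
  [2, 6, 3, 0]

This is the Floyd-Warshall all-pairs shortest-path computation. For each intermediate vertex k = 0, 1, …, 3, update dist[i][j] ← min(dist[i][j], dist[i][k] + dist[k][j]). The final matrix gives, for each (i, j), the minimum total weight of any directed path from i to j (possibly empty when i = j).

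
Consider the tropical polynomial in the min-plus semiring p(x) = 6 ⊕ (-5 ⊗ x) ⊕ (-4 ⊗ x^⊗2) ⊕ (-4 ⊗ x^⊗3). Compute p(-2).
p(-2) = -10

A tropical monomial a ⊗ x^⊗i evaluates to a + i · x. Evaluating each term at x = -2:
  Term 0 contributes 6 + 0 · -2 = 6
  Term 1 contributes -5 + 1 · -2 = -7
  Term 2 contributes -4 + 2 · -2 = -8
  Term 3 contributes -4 + 3 · -2 = -10
p(-2) = ⊕ of these = min[6, -7, -8, -10] = -10.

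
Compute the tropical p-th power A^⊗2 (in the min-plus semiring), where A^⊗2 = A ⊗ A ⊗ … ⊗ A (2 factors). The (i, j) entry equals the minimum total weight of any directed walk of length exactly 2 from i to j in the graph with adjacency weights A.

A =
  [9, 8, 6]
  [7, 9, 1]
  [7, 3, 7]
A^⊗2 =
  [13, 9, 9]
  [8, 4, 8]
  [10, 10, 4]

Each entry (A^⊗2)_ij equals the minimum over all length-2 walks i = v_0 → v_1 → … → v_2 = j of Σ_t A[v_t][v_{t+1}]. For example, for (i, j) = (0, 2) we minimise over 3 possible intermediate vertex sequences; the minimum is 9, attained along the walk 0 → 1 → 2.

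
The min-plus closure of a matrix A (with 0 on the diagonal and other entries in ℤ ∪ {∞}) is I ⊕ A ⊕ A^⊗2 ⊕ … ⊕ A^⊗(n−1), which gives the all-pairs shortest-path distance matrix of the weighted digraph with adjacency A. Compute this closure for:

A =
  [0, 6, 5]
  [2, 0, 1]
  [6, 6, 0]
Closure =
  [0, 6, 5]
  [2, 0, 1]
  [6, 6, 0]

This is the Floyd-Warshall all-pairs shortest-path computation. For each intermediate vertex k = 0, 1, …, 2, update dist[i][j] ← min(dist[i][j], dist[i][k] + dist[k][j]). The final matrix gives, for each (i, j), the minimum total weight of any directed path from i to j (possibly empty when i = j).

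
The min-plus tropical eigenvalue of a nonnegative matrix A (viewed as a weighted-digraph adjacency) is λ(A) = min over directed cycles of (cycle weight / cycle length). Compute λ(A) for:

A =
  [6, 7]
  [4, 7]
λ(A) = 11/2

Enumerate directed cycles and compute their means (weight / length). Sample:
  cycle 0 → 0: weight = 6, length = 1, mean = 6/1 ≈ 6.000
  cycle 1 → 1: weight = 7, length = 1, mean = 7/1 ≈ 7.000
  cycle 0 → 1 → 0: weight = 11, length = 2, mean = 11/2 ≈ 5.500
  cycle 1 → 0 → 1: weight = 11, length = 2, mean = 11/2 ≈ 5.500
Minimum mean = 5.500, attained e.g. along the cycle 0 → 1 → 0 with weight 11 and length 2. So λ(A) = 11/2 = 11/2.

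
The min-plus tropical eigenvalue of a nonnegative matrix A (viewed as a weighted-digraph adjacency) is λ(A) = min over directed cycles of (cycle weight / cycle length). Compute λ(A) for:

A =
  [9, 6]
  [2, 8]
λ(A) = 4

Enumerate directed cycles and compute their means (weight / length). Sample:
  cycle 0 → 0: weight = 9, length = 1, mean = 9/1 ≈ 9.000
  cycle 1 → 1: weight = 8, length = 1, mean = 8/1 ≈ 8.000
  cycle 0 → 1 → 0: weight = 8, length = 2, mean = 8/2 ≈ 4.000
  cycle 1 → 0 → 1: weight = 8, length = 2, mean = 8/2 ≈ 4.000
Minimum mean = 4.000, attained e.g. along the cycle 0 → 1 → 0 with weight 8 and length 2. So λ(A) = 8/2 = 4.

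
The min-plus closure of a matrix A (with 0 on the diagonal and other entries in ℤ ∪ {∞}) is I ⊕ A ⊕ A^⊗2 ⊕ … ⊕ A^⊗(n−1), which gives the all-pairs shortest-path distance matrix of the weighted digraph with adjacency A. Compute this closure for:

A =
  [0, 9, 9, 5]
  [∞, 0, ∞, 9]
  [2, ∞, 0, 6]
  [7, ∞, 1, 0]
Closure =
  [0, 9, 6, 5]
  [12, 0, 10, 9]
  [2, 11, 0, 6]
  [3, 12, 1, 0]

This is the Floyd-Warshall all-pairs shortest-path computation. For each intermediate vertex k = 0, 1, …, 3, update dist[i][j] ← min(dist[i][j], dist[i][k] + dist[k][j]). The final matrix gives, for each (i, j), the minimum total weight of any directed path from i to j (possibly empty when i = j).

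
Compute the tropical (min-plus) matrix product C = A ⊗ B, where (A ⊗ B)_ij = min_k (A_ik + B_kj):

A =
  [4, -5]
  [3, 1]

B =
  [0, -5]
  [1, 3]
A ⊗ B =
  [-4, -2]
  [2, -2]

Apply the min-plus product entry-by-entry:
  C[0][0] = min over k of (A[0][0] + B[0][0] = 4 + 0 = 4, A[0][1] + B[1][0] = -5 + 1 = -4) = -4 (attained at k = 1)
  C[0][1] = min over k of (A[0][0] + B[0][1] = 4 + -5 = -1, A[0][1] + B[1][1] = -5 + 3 = -2) = -2 (attained at k = 1)
  C[1][0] = min over k of (A[1][0] + B[0][0] = 3 + 0 = 3, A[1][1] + B[1][0] = 1 + 1 = 2) = 2 (attained at k = 1)
  C[1][1] = min over k of (A[1][0] + B[0][1] = 3 + -5 = -2, A[1][1] + B[1][1] = 1 + 3 = 4) = -2 (attained at k = 0)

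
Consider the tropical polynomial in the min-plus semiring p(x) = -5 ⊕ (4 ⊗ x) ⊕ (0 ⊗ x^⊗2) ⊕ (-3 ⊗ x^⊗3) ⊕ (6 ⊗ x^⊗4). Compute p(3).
p(3) = -5

A tropical monomial a ⊗ x^⊗i evaluates to a + i · x. Evaluating each term at x = 3:
  Term 0 contributes -5 + 0 · 3 = -5
  Term 1 contributes 4 + 1 · 3 = 7
  Term 2 contributes 0 + 2 · 3 = 6
  Term 3 contributes -3 + 3 · 3 = 6
  Term 4 contributes 6 + 4 · 3 = 18
p(3) = ⊕ of these = min[-5, 7, 6, 6, 18] = -5.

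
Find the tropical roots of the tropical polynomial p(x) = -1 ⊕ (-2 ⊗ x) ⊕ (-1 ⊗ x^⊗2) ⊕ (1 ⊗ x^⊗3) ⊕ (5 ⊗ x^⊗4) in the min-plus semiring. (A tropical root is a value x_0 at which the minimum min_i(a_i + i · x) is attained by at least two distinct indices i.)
Roots: {-4, -2, -1, 1}

Each tropical root is a break point of the lower envelope of the lines y = a_i + i · x (there are 5 lines, with slopes 0, 1, ..., 4). Only the lines that attain the minimum somewhere contribute to roots; other lines are dominated. Here the surviving (envelope) indices are i = 4, i = 3, i = 2, i = 1, i = 0.
Intersections between consecutive envelope lines give the roots: for adjacent envelope indices i < j the intersection is x = (a_i − a_j) / (j − i). Reading off the sorted break points: {-4, -2, -1, 1}.
Verification: at each break x_0, at least two indices attain the minimum of min_i(a_i + i · x_0).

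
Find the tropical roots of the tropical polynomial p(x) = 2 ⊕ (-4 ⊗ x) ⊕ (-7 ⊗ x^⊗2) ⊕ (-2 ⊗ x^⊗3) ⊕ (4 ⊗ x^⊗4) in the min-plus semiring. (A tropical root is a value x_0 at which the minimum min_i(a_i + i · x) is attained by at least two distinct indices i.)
Roots: {-6, -5, 3, 6}

Each tropical root is a break point of the lower envelope of the lines y = a_i + i · x (there are 5 lines, with slopes 0, 1, ..., 4). Only the lines that attain the minimum somewhere contribute to roots; other lines are dominated. Here the surviving (envelope) indices are i = 4, i = 3, i = 2, i = 1, i = 0.
Intersections between consecutive envelope lines give the roots: for adjacent envelope indices i < j the intersection is x = (a_i − a_j) / (j − i). Reading off the sorted break points: {-6, -5, 3, 6}.
Verification: at each break x_0, at least two indices attain the minimum of min_i(a_i + i · x_0).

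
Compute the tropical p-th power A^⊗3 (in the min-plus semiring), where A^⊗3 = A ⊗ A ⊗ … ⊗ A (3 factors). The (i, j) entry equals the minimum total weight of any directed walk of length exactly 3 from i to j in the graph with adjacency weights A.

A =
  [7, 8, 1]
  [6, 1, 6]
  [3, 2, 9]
A^⊗3 =
  [9, 4, 5]
  [8, 3, 8]
  [7, 4, 9]

Each entry (A^⊗3)_ij equals the minimum over all length-3 walks i = v_0 → v_1 → … → v_3 = j of Σ_t A[v_t][v_{t+1}]. For example, for (i, j) = (0, 2) we minimise over 9 possible intermediate vertex sequences; the minimum is 5, attained along the walk 0 → 2 → 0 → 2.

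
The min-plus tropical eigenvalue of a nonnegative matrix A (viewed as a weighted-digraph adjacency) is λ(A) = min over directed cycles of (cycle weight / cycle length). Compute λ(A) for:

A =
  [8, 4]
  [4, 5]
λ(A) = 4

Enumerate directed cycles and compute their means (weight / length). Sample:
  cycle 0 → 0: weight = 8, length = 1, mean = 8/1 ≈ 8.000
  cycle 1 → 1: weight = 5, length = 1, mean = 5/1 ≈ 5.000
  cycle 0 → 1 → 0: weight = 8, length = 2, mean = 8/2 ≈ 4.000
  cycle 1 → 0 → 1: weight = 8, length = 2, mean = 8/2 ≈ 4.000
Minimum mean = 4.000, attained e.g. along the cycle 0 → 1 → 0 with weight 8 and length 2. So λ(A) = 8/2 = 4.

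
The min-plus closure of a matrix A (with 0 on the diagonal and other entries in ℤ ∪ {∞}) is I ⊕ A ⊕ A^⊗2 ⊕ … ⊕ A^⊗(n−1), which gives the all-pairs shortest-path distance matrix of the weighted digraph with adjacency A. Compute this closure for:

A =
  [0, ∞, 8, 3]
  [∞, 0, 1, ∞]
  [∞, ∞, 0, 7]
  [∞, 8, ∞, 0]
Closure =
  [0, 11, 8, 3]
  [∞, 0, 1, 8]
  [∞, 15, 0, 7]
  [∞, 8, 9, 0]

This is the Floyd-Warshall all-pairs shortest-path computation. For each intermediate vertex k = 0, 1, …, 3, update dist[i][j] ← min(dist[i][j], dist[i][k] + dist[k][j]). The final matrix gives, for each (i, j), the minimum total weight of any directed path from i to j (possibly empty when i = j).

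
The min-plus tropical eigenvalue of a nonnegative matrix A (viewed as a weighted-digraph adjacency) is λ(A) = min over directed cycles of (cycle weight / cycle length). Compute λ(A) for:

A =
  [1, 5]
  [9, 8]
λ(A) = 1

Enumerate directed cycles and compute their means (weight / length). Sample:
  cycle 0 → 0: weight = 1, length = 1, mean = 1/1 ≈ 1.000
  cycle 1 → 1: weight = 8, length = 1, mean = 8/1 ≈ 8.000
  cycle 0 → 1 → 0: weight = 14, length = 2, mean = 14/2 ≈ 7.000
  cycle 1 → 0 → 1: weight = 14, length = 2, mean = 14/2 ≈ 7.000
Minimum mean = 1.000, attained e.g. along the cycle 0 → 0 with weight 1 and length 1. So λ(A) = 1/1 = 1.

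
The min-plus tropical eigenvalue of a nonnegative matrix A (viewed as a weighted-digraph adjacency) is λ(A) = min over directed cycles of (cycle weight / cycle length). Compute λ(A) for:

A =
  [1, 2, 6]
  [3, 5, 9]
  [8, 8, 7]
λ(A) = 1

Enumerate directed cycles and compute their means (weight / length). Sample:
  cycle 0 → 0: weight = 1, length = 1, mean = 1/1 ≈ 1.000
  cycle 1 → 1: weight = 5, length = 1, mean = 5/1 ≈ 5.000
  cycle 2 → 2: weight = 7, length = 1, mean = 7/1 ≈ 7.000
  cycle 0 → 1 → 0: weight = 5, length = 2, mean = 5/2 ≈ 2.500
  cycle 0 → 2 → 0: weight = 14, length = 2, mean = 14/2 ≈ 7.000
  cycle 1 → 0 → 1: weight = 5, length = 2, mean = 5/2 ≈ 2.500
Minimum mean = 1.000, attained e.g. along the cycle 0 → 0 with weight 1 and length 1. So λ(A) = 1/1 = 1.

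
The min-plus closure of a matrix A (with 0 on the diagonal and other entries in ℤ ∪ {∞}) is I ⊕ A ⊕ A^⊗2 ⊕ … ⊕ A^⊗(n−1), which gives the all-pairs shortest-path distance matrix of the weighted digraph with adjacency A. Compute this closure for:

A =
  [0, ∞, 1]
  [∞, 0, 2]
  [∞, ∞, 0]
Closure =
  [0, ∞, 1]
  [∞, 0, 2]
  [∞, ∞, 0]

This is the Floyd-Warshall all-pairs shortest-path computation. For each intermediate vertex k = 0, 1, …, 2, update dist[i][j] ← min(dist[i][j], dist[i][k] + dist[k][j]). The final matrix gives, for each (i, j), the minimum total weight of any directed path from i to j (possibly empty when i = j).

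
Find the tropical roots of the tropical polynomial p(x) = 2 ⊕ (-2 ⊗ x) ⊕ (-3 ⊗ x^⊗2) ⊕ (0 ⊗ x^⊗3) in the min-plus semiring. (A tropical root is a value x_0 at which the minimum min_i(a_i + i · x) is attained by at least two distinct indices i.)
Roots: {-3, 1, 4}

Each tropical root is a break point of the lower envelope of the lines y = a_i + i · x (there are 4 lines, with slopes 0, 1, ..., 3). Only the lines that attain the minimum somewhere contribute to roots; other lines are dominated. Here the surviving (envelope) indices are i = 3, i = 2, i = 1, i = 0.
Intersections between consecutive envelope lines give the roots: for adjacent envelope indices i < j the intersection is x = (a_i − a_j) / (j − i). Reading off the sorted break points: {-3, 1, 4}.
Verification: at each break x_0, at least two indices attain the minimum of min_i(a_i + i · x_0).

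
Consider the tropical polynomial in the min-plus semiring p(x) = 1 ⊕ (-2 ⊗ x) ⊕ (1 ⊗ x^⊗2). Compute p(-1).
p(-1) = -3

A tropical monomial a ⊗ x^⊗i evaluates to a + i · x. Evaluating each term at x = -1:
  Term 0 contributes 1 + 0 · -1 = 1
  Term 1 contributes -2 + 1 · -1 = -3
  Term 2 contributes 1 + 2 · -1 = -1
p(-1) = ⊕ of these = min[1, -3, -1] = -3.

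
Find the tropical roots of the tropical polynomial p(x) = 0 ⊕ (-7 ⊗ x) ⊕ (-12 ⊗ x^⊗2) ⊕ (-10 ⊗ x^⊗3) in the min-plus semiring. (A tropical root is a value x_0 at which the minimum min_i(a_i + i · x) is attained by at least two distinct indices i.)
Roots: {-2, 5, 7}

Each tropical root is a break point of the lower envelope of the lines y = a_i + i · x (there are 4 lines, with slopes 0, 1, ..., 3). Only the lines that attain the minimum somewhere contribute to roots; other lines are dominated. Here the surviving (envelope) indices are i = 3, i = 2, i = 1, i = 0.
Intersections between consecutive envelope lines give the roots: for adjacent envelope indices i < j the intersection is x = (a_i − a_j) / (j − i). Reading off the sorted break points: {-2, 5, 7}.
Verification: at each break x_0, at least two indices attain the minimum of min_i(a_i + i · x_0).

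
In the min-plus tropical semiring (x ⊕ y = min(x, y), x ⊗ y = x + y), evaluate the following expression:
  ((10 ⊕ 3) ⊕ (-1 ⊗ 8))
((10 ⊕ 3) ⊕ (-1 ⊗ 8)) = 3

Expand innermost to outermost. Recall ⊕ takes the minimum of its arguments and ⊗ takes their sum. Working out the expression ((10 ⊕ 3) ⊕ (-1 ⊗ 8)) gives 3.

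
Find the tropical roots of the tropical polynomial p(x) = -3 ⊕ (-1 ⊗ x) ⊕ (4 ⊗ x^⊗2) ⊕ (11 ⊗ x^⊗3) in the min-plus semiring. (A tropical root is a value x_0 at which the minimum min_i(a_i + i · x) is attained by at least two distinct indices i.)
Roots: {-7, -5, -2}

Each tropical root is a break point of the lower envelope of the lines y = a_i + i · x (there are 4 lines, with slopes 0, 1, ..., 3). Only the lines that attain the minimum somewhere contribute to roots; other lines are dominated. Here the surviving (envelope) indices are i = 3, i = 2, i = 1, i = 0.
Intersections between consecutive envelope lines give the roots: for adjacent envelope indices i < j the intersection is x = (a_i − a_j) / (j − i). Reading off the sorted break points: {-7, -5, -2}.
Verification: at each break x_0, at least two indices attain the minimum of min_i(a_i + i · x_0).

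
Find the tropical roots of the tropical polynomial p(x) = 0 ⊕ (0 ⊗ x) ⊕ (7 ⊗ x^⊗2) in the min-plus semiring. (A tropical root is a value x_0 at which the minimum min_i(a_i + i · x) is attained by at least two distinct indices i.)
Roots: {-7, 0}

Each tropical root is a break point of the lower envelope of the lines y = a_i + i · x (there are 3 lines, with slopes 0, 1, ..., 2). Only the lines that attain the minimum somewhere contribute to roots; other lines are dominated. Here the surviving (envelope) indices are i = 2, i = 1, i = 0.
Intersections between consecutive envelope lines give the roots: for adjacent envelope indices i < j the intersection is x = (a_i − a_j) / (j − i). Reading off the sorted break points: {-7, 0}.
Verification: at each break x_0, at least two indices attain the minimum of min_i(a_i + i · x_0).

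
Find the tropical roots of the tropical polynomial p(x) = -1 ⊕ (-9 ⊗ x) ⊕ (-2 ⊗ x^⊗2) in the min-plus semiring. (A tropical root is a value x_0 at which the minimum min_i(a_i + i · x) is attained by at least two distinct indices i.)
Roots: {-7, 8}

Each tropical root is a break point of the lower envelope of the lines y = a_i + i · x (there are 3 lines, with slopes 0, 1, ..., 2). Only the lines that attain the minimum somewhere contribute to roots; other lines are dominated. Here the surviving (envelope) indices are i = 2, i = 1, i = 0.
Intersections between consecutive envelope lines give the roots: for adjacent envelope indices i < j the intersection is x = (a_i − a_j) / (j − i). Reading off the sorted break points: {-7, 8}.
Verification: at each break x_0, at least two indices attain the minimum of min_i(a_i + i · x_0).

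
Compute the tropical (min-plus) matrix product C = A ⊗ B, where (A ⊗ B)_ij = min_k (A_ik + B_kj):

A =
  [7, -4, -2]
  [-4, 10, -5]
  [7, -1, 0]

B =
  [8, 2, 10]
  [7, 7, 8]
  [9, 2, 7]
A ⊗ B =
  [3, 0, 4]
  [4, -3, 2]
  [6, 2, 7]

Apply the min-plus product entry-by-entry:
  C[0][0] = min over k of (A[0][0] + B[0][0] = 7 + 8 = 15, A[0][1] + B[1][0] = -4 + 7 = 3, A[0][2] + B[2][0] = -2 + 9 = 7) = 3 (attained at k = 1)
  C[0][1] = min over k of (A[0][0] + B[0][1] = 7 + 2 = 9, A[0][1] + B[1][1] = -4 + 7 = 3, A[0][2] + B[2][1] = -2 + 2 = 0) = 0 (attained at k = 2)
  C[0][2] = min over k of (A[0][0] + B[0][2] = 7 + 10 = 17, A[0][1] + B[1][2] = -4 + 8 = 4, A[0][2] + B[2][2] = -2 + 7 = 5) = 4 (attained at k = 1)
  C[1][0] = min over k of (A[1][0] + B[0][0] = -4 + 8 = 4, A[1][1] + B[1][0] = 10 + 7 = 17, A[1][2] + B[2][0] = -5 + 9 = 4) = 4 (attained at k = 0)
  C[1][1] = min over k of (A[1][0] + B[0][1] = -4 + 2 = -2, A[1][1] + B[1][1] = 10 + 7 = 17, A[1][2] + B[2][1] = -5 + 2 = -3) = -3 (attained at k = 2)
  C[1][2] = min over k of (A[1][0] + B[0][2] = -4 + 10 = 6, A[1][1] + B[1][2] = 10 + 8 = 18, A[1][2] + B[2][2] = -5 + 7 = 2) = 2 (attained at k = 2)
  C[2][0] = min over k of (A[2][0] + B[0][0] = 7 + 8 = 15, A[2][1] + B[1][0] = -1 + 7 = 6, A[2][2] + B[2][0] = 0 + 9 = 9) = 6 (attained at k = 1)
  C[2][1] = min over k of (A[2][0] + B[0][1] = 7 + 2 = 9, A[2][1] + B[1][1] = -1 + 7 = 6, A[2][2] + B[2][1] = 0 + 2 = 2) = 2 (attained at k = 2)
  C[2][2] = min over k of (A[2][0] + B[0][2] = 7 + 10 = 17, A[2][1] + B[1][2] = -1 + 8 = 7, A[2][2] + B[2][2] = 0 + 7 = 7) = 7 (attained at k = 1)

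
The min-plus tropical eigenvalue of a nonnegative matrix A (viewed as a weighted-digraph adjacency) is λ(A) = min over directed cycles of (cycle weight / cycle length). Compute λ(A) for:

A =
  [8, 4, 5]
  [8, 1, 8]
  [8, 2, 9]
λ(A) = 1

Enumerate directed cycles and compute their means (weight / length). Sample:
  cycle 0 → 0: weight = 8, length = 1, mean = 8/1 ≈ 8.000
  cycle 1 → 1: weight = 1, length = 1, mean = 1/1 ≈ 1.000
  cycle 2 → 2: weight = 9, length = 1, mean = 9/1 ≈ 9.000
  cycle 0 → 1 → 0: weight = 12, length = 2, mean = 12/2 ≈ 6.000
  cycle 0 → 2 → 0: weight = 13, length = 2, mean = 13/2 ≈ 6.500
  cycle 1 → 0 → 1: weight = 12, length = 2, mean = 12/2 ≈ 6.000
Minimum mean = 1.000, attained e.g. along the cycle 1 → 1 with weight 1 and length 1. So λ(A) = 1/1 = 1.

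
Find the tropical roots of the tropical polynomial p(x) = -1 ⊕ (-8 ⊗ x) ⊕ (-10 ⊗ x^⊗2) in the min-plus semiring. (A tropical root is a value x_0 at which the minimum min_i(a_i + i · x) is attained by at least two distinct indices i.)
Roots: {2, 7}

Each tropical root is a break point of the lower envelope of the lines y = a_i + i · x (there are 3 lines, with slopes 0, 1, ..., 2). Only the lines that attain the minimum somewhere contribute to roots; other lines are dominated. Here the surviving (envelope) indices are i = 2, i = 1, i = 0.
Intersections between consecutive envelope lines give the roots: for adjacent envelope indices i < j the intersection is x = (a_i − a_j) / (j − i). Reading off the sorted break points: {2, 7}.
Verification: at each break x_0, at least two indices attain the minimum of min_i(a_i + i · x_0).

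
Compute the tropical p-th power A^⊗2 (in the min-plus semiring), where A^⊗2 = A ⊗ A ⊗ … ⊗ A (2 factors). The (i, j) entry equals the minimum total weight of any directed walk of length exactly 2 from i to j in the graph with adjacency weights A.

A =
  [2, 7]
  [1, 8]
A^⊗2 =
  [4, 9]
  [3, 8]

Each entry (A^⊗2)_ij equals the minimum over all length-2 walks i = v_0 → v_1 → … → v_2 = j of Σ_t A[v_t][v_{t+1}]. For example, for (i, j) = (0, 1) we minimise over 2 possible intermediate vertex sequences; the minimum is 9, attained along the walk 0 → 0 → 1.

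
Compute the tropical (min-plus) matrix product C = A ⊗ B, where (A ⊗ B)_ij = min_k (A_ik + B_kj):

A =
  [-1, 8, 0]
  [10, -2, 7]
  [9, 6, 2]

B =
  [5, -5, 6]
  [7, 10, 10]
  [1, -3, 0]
A ⊗ B =
  [1, -6, 0]
  [5, 4, 7]
  [3, -1, 2]

Apply the min-plus product entry-by-entry:
  C[0][0] = min over k of (A[0][0] + B[0][0] = -1 + 5 = 4, A[0][1] + B[1][0] = 8 + 7 = 15, A[0][2] + B[2][0] = 0 + 1 = 1) = 1 (attained at k = 2)
  C[0][1] = min over k of (A[0][0] + B[0][1] = -1 + -5 = -6, A[0][1] + B[1][1] = 8 + 10 = 18, A[0][2] + B[2][1] = 0 + -3 = -3) = -6 (attained at k = 0)
  C[0][2] = min over k of (A[0][0] + B[0][2] = -1 + 6 = 5, A[0][1] + B[1][2] = 8 + 10 = 18, A[0][2] + B[2][2] = 0 + 0 = 0) = 0 (attained at k = 2)
  C[1][0] = min over k of (A[1][0] + B[0][0] = 10 + 5 = 15, A[1][1] + B[1][0] = -2 + 7 = 5, A[1][2] + B[2][0] = 7 + 1 = 8) = 5 (attained at k = 1)
  C[1][1] = min over k of (A[1][0] + B[0][1] = 10 + -5 = 5, A[1][1] + B[1][1] = -2 + 10 = 8, A[1][2] + B[2][1] = 7 + -3 = 4) = 4 (attained at k = 2)
  C[1][2] = min over k of (A[1][0] + B[0][2] = 10 + 6 = 16, A[1][1] + B[1][2] = -2 + 10 = 8, A[1][2] + B[2][2] = 7 + 0 = 7) = 7 (attained at k = 2)
  C[2][0] = min over k of (A[2][0] + B[0][0] = 9 + 5 = 14, A[2][1] + B[1][0] = 6 + 7 = 13, A[2][2] + B[2][0] = 2 + 1 = 3) = 3 (attained at k = 2)
  C[2][1] = min over k of (A[2][0] + B[0][1] = 9 + -5 = 4, A[2][1] + B[1][1] = 6 + 10 = 16, A[2][2] + B[2][1] = 2 + -3 = -1) = -1 (attained at k = 2)
  C[2][2] = min over k of (A[2][0] + B[0][2] = 9 + 6 = 15, A[2][1] + B[1][2] = 6 + 10 = 16, A[2][2] + B[2][2] = 2 + 0 = 2) = 2 (attained at k = 2)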